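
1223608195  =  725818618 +497789577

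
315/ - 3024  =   - 5/48 = - 0.10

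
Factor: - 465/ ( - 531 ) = 3^( - 1)*5^1*31^1*59^(  -  1 )=155/177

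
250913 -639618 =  - 388705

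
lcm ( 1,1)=1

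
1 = 1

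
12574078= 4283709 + 8290369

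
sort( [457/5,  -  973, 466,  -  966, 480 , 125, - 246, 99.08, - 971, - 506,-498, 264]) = [  -  973,-971, -966, - 506,-498,  -  246,  457/5,99.08,125,264,466,480]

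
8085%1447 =850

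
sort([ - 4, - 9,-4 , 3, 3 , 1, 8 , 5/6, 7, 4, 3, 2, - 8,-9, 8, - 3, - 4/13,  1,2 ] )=[ - 9 , - 9  , - 8 ,-4, - 4, - 3, - 4/13 , 5/6, 1,  1 , 2, 2, 3, 3, 3,4, 7, 8,  8] 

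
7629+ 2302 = 9931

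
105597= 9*11733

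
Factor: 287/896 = 41/128 = 2^( - 7) * 41^1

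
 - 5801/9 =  - 645 + 4/9  =  - 644.56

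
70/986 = 35/493 = 0.07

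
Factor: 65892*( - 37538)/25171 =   -  2^3*3^1*17^2*19^1 * 137^2 * 25171^ ( - 1)=- 2473453896/25171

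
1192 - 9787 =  - 8595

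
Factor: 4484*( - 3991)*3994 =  - 2^3*13^1*19^1*59^1*307^1 * 1997^1 = -  71475202136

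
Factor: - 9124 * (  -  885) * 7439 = 60067990860 = 2^2*3^1 * 5^1*43^1*59^1 * 173^1*2281^1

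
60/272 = 15/68= 0.22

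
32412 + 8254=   40666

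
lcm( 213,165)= 11715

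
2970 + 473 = 3443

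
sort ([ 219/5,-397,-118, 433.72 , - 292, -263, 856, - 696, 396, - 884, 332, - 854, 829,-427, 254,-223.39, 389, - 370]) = [ - 884,-854, - 696, - 427,-397, - 370,  -  292, - 263,-223.39, - 118, 219/5, 254,332, 389, 396, 433.72, 829, 856 ]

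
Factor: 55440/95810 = 504/871 = 2^3*3^2*7^1*13^ ( - 1 )*67^( - 1) 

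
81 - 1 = 80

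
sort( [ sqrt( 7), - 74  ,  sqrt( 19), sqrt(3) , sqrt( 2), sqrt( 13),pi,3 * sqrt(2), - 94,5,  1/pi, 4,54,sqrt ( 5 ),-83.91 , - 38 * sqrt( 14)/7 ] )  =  [ - 94, - 83.91, - 74,-38 * sqrt( 14 ) /7,1/pi, sqrt(2 ), sqrt( 3 ), sqrt( 5 ),sqrt(7),  pi, sqrt( 13), 4,3*sqrt( 2),sqrt ( 19 ),5,54 ] 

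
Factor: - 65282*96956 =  - 2^3 * 7^1  *4663^1*24239^1 =- 6329481592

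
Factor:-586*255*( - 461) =2^1*3^1*5^1 *17^1*293^1 * 461^1 = 68887230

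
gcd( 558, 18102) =6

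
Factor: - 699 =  - 3^1*233^1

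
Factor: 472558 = 2^1*23^1*10273^1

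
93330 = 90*1037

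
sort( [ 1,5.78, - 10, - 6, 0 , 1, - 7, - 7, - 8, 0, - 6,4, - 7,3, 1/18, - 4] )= [  -  10, - 8, - 7, - 7, -7, - 6, - 6, - 4, 0, 0, 1/18, 1, 1,  3, 4, 5.78] 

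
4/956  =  1/239=0.00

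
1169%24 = 17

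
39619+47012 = 86631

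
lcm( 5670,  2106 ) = 73710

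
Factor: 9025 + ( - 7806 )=1219 = 23^1*53^1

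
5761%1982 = 1797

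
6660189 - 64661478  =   - 58001289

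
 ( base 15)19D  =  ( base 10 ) 373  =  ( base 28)d9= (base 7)1042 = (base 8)565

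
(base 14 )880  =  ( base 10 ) 1680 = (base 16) 690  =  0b11010010000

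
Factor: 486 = 2^1*3^5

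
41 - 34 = 7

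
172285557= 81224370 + 91061187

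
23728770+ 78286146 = 102014916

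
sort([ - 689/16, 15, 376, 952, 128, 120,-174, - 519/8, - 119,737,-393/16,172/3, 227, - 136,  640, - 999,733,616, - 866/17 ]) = [ - 999, - 174, -136 , - 119, - 519/8, - 866/17 , - 689/16, - 393/16, 15, 172/3,  120 , 128, 227,  376,616,640, 733, 737, 952]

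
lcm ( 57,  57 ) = 57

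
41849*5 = 209245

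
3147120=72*43710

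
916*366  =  335256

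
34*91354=3106036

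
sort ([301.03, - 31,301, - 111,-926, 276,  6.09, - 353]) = [ -926, - 353,- 111,  -  31, 6.09, 276,301, 301.03]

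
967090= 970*997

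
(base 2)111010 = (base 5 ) 213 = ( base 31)1R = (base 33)1p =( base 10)58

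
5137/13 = 395 + 2/13 =395.15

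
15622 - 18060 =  - 2438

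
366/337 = 1 + 29/337 = 1.09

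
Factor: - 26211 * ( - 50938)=1335135918 = 2^1*3^1*8737^1 * 25469^1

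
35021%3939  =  3509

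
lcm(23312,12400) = 582800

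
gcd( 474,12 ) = 6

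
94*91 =8554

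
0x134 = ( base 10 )308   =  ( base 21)EE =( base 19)g4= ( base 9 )372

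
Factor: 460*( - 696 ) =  - 320160 = -  2^5*3^1*5^1*23^1* 29^1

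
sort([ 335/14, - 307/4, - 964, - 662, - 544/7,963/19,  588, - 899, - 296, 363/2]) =[ - 964, - 899, - 662, - 296, - 544/7, - 307/4, 335/14,963/19,363/2,588]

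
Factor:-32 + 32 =0 =0^1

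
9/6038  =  9/6038 = 0.00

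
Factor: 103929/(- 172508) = -147/244 = -2^( - 2 )*3^1*7^2*61^(  -  1 ) 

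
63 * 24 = 1512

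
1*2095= 2095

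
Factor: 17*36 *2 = 1224  =  2^3 *3^2*17^1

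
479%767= 479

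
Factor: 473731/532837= 23^1 * 37^(  -  1)*43^1*479^1*14401^ ( - 1 )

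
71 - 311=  - 240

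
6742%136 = 78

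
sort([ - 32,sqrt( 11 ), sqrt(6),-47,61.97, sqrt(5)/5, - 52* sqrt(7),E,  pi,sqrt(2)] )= [ - 52 * sqrt( 7 ), - 47,  -  32,sqrt(5)/5,sqrt(2),sqrt(6),E , pi,sqrt(11),61.97]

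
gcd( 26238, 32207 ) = 1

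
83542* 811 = 67752562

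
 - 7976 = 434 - 8410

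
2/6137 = 2/6137 = 0.00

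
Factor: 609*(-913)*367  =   - 3^1*7^1*11^1*29^1*83^1*367^1 = -204058239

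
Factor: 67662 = 2^1*3^3 * 7^1*179^1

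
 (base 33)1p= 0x3a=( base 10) 58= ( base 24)2A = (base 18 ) 34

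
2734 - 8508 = -5774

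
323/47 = 323/47 = 6.87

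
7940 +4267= 12207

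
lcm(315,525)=1575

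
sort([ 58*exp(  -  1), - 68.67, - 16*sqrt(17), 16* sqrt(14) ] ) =[  -  68.67, - 16*sqrt(17 ), 58*exp(- 1), 16 * sqrt(14 ) ] 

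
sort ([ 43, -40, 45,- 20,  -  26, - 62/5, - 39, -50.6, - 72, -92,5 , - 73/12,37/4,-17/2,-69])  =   [ - 92, - 72, -69, - 50.6,-40 , - 39,  -  26, - 20, - 62/5, - 17/2, -73/12, 5 , 37/4, 43,45] 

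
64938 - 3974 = 60964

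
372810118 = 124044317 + 248765801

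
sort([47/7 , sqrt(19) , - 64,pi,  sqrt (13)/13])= [ - 64,  sqrt(13)/13, pi,sqrt(19), 47/7]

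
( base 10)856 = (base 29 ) 10F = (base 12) 5B4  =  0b1101011000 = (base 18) 2ba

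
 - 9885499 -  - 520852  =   - 9364647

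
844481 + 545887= 1390368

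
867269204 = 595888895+271380309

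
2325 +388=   2713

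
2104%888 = 328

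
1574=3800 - 2226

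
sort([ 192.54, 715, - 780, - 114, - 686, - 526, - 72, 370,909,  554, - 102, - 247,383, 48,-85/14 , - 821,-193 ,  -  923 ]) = [ - 923 , - 821, - 780,-686, - 526, - 247, - 193, - 114, - 102,  -  72, -85/14,48,192.54, 370, 383  ,  554 , 715, 909 ]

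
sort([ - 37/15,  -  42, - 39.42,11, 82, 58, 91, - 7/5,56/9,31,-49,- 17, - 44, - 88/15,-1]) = [ - 49, - 44, - 42, - 39.42, - 17, - 88/15, - 37/15 , - 7/5,-1 , 56/9 , 11, 31,58,82,  91 ]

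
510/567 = 170/189 = 0.90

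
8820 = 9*980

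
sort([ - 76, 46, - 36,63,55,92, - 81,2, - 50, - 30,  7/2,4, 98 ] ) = [ - 81, - 76, - 50, - 36, - 30,2,  7/2 , 4, 46,55,63,  92,98]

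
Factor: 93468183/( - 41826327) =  - 31156061/13942109 = - 233^1*133717^1*13942109^(  -  1) 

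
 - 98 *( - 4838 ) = 474124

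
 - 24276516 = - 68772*353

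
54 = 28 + 26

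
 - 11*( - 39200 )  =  431200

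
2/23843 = 2/23843 = 0.00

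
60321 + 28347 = 88668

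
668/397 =1 + 271/397 = 1.68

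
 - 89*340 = -30260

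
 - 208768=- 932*224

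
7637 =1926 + 5711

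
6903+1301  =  8204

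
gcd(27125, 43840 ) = 5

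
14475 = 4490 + 9985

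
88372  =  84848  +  3524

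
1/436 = 1/436=0.00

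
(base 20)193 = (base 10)583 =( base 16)247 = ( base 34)h5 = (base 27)lg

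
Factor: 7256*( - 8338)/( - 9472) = 3781283/592 = 2^( - 4)*11^1*37^( -1)*379^1*907^1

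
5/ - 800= - 1 + 159/160 = -0.01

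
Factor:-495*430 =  - 212850 = -2^1  *3^2*5^2*11^1*43^1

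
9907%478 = 347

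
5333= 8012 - 2679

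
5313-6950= -1637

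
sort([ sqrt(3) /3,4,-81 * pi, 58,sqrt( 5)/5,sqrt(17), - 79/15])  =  [ - 81*pi, - 79/15,sqrt( 5)/5, sqrt (3)/3,4,sqrt( 17 ),58]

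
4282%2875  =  1407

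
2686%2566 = 120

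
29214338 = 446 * 65503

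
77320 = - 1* ( - 77320 ) 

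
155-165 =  - 10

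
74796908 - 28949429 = 45847479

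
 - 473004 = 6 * ( -78834) 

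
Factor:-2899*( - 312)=904488 = 2^3*3^1*13^2 *223^1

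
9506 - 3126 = 6380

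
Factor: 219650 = 2^1*5^2*23^1*191^1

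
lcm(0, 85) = 0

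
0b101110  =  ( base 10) 46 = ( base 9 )51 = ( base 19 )28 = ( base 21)24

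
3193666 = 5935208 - 2741542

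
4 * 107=428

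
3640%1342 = 956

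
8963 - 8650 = 313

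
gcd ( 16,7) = 1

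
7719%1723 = 827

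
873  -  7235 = - 6362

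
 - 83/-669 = 83/669 = 0.12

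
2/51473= 2/51473 = 0.00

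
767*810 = 621270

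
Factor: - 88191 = -3^2*41^1*239^1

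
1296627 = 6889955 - 5593328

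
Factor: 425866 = 2^1*7^1*19^1 * 1601^1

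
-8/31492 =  - 2/7873 = - 0.00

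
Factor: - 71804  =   - 2^2*29^1*619^1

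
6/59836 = 3/29918= 0.00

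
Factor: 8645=5^1*7^1*13^1*19^1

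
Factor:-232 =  - 2^3*29^1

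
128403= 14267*9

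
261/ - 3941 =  - 261/3941 = - 0.07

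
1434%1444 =1434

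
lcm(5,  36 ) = 180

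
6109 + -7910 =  - 1801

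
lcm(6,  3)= 6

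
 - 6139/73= - 85+66/73 = - 84.10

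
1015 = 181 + 834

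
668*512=342016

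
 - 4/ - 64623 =4/64623 = 0.00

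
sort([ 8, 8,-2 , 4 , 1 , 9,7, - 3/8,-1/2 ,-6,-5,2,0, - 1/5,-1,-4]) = [-6, - 5 , - 4,- 2,-1 , - 1/2, - 3/8,-1/5, 0,1,2, 4,7,8,8,9]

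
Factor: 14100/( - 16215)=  - 2^2*  5^1*23^ (-1 ) = - 20/23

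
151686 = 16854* 9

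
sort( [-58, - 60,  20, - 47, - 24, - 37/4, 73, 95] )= [- 60, - 58, - 47 , - 24,- 37/4, 20,  73,95]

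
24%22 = 2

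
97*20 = 1940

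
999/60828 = 9/548 = 0.02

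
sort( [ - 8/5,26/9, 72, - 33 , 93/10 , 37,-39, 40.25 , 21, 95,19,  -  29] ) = [ - 39, - 33, - 29, - 8/5,26/9,93/10, 19,21,  37,40.25,  72 , 95]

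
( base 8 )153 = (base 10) 107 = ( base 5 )412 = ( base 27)3Q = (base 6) 255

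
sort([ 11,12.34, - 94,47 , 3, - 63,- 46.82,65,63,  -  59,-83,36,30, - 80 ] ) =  [ - 94, - 83, - 80, - 63, - 59, - 46.82, 3, 11,12.34,30,36,47,63,65]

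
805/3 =268  +  1/3 = 268.33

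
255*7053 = 1798515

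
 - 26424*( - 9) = 237816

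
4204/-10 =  - 421  +  3/5 = -420.40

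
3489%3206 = 283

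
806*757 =610142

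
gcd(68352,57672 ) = 2136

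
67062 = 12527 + 54535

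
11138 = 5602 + 5536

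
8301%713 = 458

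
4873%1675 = 1523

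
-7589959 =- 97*78247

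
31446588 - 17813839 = 13632749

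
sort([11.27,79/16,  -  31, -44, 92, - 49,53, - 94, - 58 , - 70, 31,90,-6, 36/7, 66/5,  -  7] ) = [ - 94, - 70, - 58, -49, - 44,  -  31, - 7, - 6,  79/16,36/7, 11.27,66/5,  31,  53,  90, 92]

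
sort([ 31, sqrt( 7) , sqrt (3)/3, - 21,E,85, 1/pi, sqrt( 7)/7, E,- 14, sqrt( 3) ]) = [ -21, - 14, 1/pi, sqrt (7) /7,sqrt (3 )/3, sqrt( 3), sqrt( 7 ),E, E, 31, 85]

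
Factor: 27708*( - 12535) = - 2^2*3^1*5^1 * 23^1*109^1*2309^1 = - 347319780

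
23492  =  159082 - 135590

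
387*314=121518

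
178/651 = 178/651 = 0.27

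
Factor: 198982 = 2^1*7^1*61^1 * 233^1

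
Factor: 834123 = 3^1*278041^1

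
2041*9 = 18369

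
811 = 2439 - 1628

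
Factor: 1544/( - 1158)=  - 2^2*3^( - 1 ) = - 4/3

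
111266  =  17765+93501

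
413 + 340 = 753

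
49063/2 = 24531+1/2 = 24531.50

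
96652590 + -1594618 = 95057972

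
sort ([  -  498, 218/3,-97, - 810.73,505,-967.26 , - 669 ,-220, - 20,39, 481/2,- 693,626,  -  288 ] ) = [ - 967.26, - 810.73 , - 693,- 669, - 498, - 288, - 220, - 97, - 20,39,218/3,481/2,505, 626 ] 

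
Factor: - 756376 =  - 2^3*94547^1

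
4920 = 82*60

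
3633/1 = 3633= 3633.00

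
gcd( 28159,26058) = 1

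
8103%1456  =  823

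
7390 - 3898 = 3492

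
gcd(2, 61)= 1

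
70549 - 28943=41606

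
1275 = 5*255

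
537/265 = 2 + 7/265= 2.03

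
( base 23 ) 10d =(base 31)hf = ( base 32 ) gu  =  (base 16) 21e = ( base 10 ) 542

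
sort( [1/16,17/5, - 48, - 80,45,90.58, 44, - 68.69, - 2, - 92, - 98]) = [ - 98, - 92, - 80,- 68.69, - 48,-2,  1/16,  17/5, 44, 45, 90.58]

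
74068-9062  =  65006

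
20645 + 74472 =95117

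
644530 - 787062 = -142532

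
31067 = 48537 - 17470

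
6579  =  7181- 602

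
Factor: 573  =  3^1*191^1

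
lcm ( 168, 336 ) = 336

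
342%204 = 138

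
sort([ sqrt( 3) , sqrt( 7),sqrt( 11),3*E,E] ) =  [sqrt( 3),sqrt( 7 ), E,sqrt( 11 ), 3*E]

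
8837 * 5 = 44185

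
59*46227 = 2727393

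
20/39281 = 20/39281 = 0.00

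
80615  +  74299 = 154914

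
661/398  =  1 + 263/398 = 1.66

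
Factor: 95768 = 2^3*11971^1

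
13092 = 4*3273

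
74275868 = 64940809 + 9335059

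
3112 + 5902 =9014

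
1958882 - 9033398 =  - 7074516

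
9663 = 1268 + 8395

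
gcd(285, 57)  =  57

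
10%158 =10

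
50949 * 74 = 3770226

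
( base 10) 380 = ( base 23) GC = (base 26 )EG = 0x17C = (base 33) BH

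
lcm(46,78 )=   1794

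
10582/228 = 46+47/114  =  46.41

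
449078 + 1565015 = 2014093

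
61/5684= 61/5684 = 0.01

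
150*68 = 10200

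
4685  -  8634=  - 3949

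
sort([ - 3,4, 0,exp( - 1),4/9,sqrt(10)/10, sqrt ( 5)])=[ - 3, 0  ,  sqrt( 10)/10,exp( - 1 ),  4/9, sqrt( 5 )  ,  4]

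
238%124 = 114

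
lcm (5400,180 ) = 5400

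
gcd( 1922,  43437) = 1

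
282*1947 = 549054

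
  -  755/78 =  - 755/78 = - 9.68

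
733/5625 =733/5625= 0.13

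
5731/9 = 636 +7/9=636.78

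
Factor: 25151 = 7^1*3593^1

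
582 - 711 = -129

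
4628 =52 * 89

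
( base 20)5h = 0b1110101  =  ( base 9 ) 140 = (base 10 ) 117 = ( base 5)432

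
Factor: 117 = 3^2*13^1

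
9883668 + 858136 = 10741804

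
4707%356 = 79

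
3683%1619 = 445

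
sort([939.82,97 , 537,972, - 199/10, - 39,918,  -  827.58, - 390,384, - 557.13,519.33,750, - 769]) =[-827.58, - 769, - 557.13, -390, - 39, -199/10 , 97,384, 519.33, 537,750,918,939.82,972] 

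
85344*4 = 341376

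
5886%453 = 450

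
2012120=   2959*680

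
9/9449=9/9449 = 0.00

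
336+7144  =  7480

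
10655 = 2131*5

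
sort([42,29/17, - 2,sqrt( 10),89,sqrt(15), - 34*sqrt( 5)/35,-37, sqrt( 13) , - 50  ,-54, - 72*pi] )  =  [ - 72 * pi, - 54,  -  50, - 37 , - 34*sqrt( 5) /35, - 2, 29/17,sqrt ( 10 ),sqrt( 13), sqrt (15),  42, 89]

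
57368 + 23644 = 81012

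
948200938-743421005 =204779933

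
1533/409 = 3+ 306/409  =  3.75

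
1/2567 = 1/2567 = 0.00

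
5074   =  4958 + 116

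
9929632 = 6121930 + 3807702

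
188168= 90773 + 97395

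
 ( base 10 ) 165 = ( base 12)119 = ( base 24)6l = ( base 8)245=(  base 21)7i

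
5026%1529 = 439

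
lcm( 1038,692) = 2076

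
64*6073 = 388672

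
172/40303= 172/40303 = 0.00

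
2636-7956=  - 5320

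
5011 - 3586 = 1425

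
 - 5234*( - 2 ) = 10468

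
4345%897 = 757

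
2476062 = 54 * 45853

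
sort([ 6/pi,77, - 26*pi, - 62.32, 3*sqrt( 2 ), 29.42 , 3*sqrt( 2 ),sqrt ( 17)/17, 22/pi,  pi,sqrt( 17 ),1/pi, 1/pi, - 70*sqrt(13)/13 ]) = [ - 26*pi,  -  62.32, - 70*sqrt( 13) /13,  sqrt( 17 ) /17, 1/pi , 1/pi, 6/pi,pi, sqrt( 17), 3*sqrt( 2), 3*sqrt( 2), 22/pi , 29.42 , 77] 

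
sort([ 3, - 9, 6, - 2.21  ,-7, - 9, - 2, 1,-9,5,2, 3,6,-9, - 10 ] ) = [-10,-9,-9, - 9, - 9,-7,-2.21, - 2,  1,2, 3, 3,5,6,6]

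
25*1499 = 37475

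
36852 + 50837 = 87689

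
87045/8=87045/8=10880.62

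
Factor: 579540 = 2^2*3^1*5^1*13^1*743^1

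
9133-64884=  - 55751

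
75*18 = 1350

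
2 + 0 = 2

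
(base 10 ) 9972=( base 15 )2E4C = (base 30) b2c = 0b10011011110100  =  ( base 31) abl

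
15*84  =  1260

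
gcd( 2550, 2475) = 75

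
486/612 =27/34  =  0.79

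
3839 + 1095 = 4934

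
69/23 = 3 = 3.00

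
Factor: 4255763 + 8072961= 12328724 = 2^2*71^1*43411^1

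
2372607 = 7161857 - 4789250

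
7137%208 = 65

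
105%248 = 105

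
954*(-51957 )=  -  49566978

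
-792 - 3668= - 4460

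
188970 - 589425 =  - 400455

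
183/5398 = 183/5398 = 0.03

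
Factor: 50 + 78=2^7  =  128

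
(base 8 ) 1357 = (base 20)1hb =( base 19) 21a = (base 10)751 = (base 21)1eg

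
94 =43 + 51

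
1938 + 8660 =10598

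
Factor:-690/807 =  - 2^1*5^1*23^1 * 269^(-1 )= -230/269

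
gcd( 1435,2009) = 287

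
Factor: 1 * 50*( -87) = -4350 = -2^1*3^1*5^2*29^1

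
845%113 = 54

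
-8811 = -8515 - 296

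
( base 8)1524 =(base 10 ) 852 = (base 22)1GG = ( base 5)11402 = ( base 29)10b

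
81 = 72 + 9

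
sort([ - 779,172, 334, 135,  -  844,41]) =[ - 844, - 779, 41, 135,172,334]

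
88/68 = 22/17 = 1.29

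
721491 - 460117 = 261374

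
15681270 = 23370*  671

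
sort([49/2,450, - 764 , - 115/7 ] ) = [ - 764, - 115/7,49/2,450 ] 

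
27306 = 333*82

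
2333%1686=647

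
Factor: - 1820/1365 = -4/3 = - 2^2*3^ (  -  1) 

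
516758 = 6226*83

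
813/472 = 1 + 341/472 = 1.72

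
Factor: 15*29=435= 3^1*5^1*29^1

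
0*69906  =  0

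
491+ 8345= 8836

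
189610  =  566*335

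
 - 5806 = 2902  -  8708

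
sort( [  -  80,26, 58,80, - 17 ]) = [ - 80 ,-17,26,  58,  80 ] 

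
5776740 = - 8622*(- 670)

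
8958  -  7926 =1032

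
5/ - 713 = - 5/713 = -0.01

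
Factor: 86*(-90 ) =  - 2^2*3^2*5^1 * 43^1 = - 7740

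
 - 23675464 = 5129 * ( - 4616 )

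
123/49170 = 41/16390 = 0.00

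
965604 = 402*2402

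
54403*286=15559258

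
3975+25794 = 29769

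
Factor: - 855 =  - 3^2*5^1*19^1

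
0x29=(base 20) 21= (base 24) 1h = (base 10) 41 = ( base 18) 25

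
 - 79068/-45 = 26356/15 = 1757.07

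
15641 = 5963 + 9678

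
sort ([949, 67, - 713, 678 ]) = [ - 713,67, 678,  949]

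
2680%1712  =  968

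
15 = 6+9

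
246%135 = 111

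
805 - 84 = 721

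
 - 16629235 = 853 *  ( - 19495 ) 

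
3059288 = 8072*379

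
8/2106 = 4/1053 = 0.00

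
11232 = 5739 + 5493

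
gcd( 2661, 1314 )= 3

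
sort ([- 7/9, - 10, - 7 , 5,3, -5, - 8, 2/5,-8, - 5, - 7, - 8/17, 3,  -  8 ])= [ - 10,  -  8,-8 , - 8, - 7, - 7, - 5, - 5, - 7/9 ,- 8/17, 2/5, 3,3, 5] 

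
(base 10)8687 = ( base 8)20757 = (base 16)21ef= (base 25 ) dmc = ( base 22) HKJ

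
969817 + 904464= 1874281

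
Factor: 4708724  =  2^2*1177181^1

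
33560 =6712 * 5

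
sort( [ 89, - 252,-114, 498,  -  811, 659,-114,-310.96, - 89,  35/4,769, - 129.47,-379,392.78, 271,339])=[-811, - 379, - 310.96,-252,  -  129.47,-114,- 114,-89, 35/4, 89, 271, 339,392.78, 498,659,769 ]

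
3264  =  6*544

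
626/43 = 626/43 =14.56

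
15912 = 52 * 306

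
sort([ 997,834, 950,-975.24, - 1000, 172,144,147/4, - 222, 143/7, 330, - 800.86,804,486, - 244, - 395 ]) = [ - 1000,-975.24, - 800.86, - 395,-244,-222, 143/7, 147/4,144,172, 330, 486, 804,834, 950,997]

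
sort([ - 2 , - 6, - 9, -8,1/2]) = [- 9, -8 ,  -  6, - 2,1/2]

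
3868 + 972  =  4840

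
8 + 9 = 17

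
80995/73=80995/73 = 1109.52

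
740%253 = 234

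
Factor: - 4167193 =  - 17^1*245129^1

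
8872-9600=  - 728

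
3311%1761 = 1550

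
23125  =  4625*5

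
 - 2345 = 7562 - 9907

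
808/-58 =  - 14 + 2/29  =  - 13.93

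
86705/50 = 1734 + 1/10  =  1734.10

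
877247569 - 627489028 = 249758541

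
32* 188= 6016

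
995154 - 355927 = 639227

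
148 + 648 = 796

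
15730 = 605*26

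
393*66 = 25938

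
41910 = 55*762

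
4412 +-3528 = 884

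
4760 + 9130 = 13890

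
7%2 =1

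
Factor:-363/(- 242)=3/2=2^( - 1)*3^1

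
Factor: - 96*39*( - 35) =131040 = 2^5 * 3^2*5^1*7^1*13^1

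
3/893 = 3/893 = 0.00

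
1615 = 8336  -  6721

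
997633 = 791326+206307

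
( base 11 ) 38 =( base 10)41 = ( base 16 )29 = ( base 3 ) 1112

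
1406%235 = 231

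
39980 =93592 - 53612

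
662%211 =29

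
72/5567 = 72/5567 = 0.01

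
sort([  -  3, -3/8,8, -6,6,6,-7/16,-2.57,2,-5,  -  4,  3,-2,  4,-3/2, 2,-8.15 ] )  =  [ - 8.15,-6, -5, - 4, - 3, - 2.57 , - 2, - 3/2, - 7/16,  -  3/8,2, 2, 3,4,6,6, 8] 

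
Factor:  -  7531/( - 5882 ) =443/346 = 2^(  -  1 )*173^( - 1 )*443^1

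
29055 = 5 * 5811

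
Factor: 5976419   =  5976419^1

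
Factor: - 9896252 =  - 2^2*41^1*60343^1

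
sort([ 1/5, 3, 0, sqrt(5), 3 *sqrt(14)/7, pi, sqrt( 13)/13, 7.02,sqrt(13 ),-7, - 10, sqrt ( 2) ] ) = [ - 10 , - 7, 0,  1/5, sqrt(13 )/13 , sqrt( 2), 3* sqrt(  14)/7, sqrt( 5), 3,pi, sqrt( 13) , 7.02]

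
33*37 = 1221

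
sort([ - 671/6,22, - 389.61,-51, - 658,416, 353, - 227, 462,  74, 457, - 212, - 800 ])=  [ - 800, - 658, - 389.61, - 227,-212,-671/6, - 51,22,74, 353,416, 457, 462 ]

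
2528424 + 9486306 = 12014730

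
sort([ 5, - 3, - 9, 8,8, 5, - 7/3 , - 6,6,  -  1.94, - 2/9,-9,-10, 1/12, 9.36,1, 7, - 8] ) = [ - 10,-9, - 9,  -  8,-6, - 3, - 7/3, - 1.94, - 2/9, 1/12,1,5,5,6,7, 8, 8,9.36]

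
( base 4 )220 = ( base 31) 19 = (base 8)50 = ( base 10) 40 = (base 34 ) 16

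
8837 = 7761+1076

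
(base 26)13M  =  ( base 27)11K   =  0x308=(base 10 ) 776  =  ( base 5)11101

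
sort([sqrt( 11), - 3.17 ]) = [ - 3.17, sqrt( 11 ) ] 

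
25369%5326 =4065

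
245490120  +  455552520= 701042640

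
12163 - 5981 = 6182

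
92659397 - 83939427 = 8719970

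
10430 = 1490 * 7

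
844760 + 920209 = 1764969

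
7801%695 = 156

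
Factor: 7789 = 7789^1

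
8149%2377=1018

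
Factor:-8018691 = -3^1*449^1*5953^1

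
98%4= 2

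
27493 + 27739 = 55232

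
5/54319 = 5/54319 =0.00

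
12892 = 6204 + 6688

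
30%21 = 9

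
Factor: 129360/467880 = 154/557 = 2^1 * 7^1*11^1*557^( -1 )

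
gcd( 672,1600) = 32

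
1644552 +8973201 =10617753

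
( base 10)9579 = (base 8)22553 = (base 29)bb9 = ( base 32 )9bb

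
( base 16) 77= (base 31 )3Q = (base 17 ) 70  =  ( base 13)92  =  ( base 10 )119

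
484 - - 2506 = 2990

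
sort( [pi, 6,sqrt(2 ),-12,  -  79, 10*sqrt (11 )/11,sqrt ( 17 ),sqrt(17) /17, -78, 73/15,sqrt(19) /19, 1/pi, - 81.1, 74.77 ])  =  [ - 81.1,-79 , - 78, - 12, sqrt( 19)/19, sqrt( 17 )/17, 1/pi,sqrt( 2), 10*sqrt( 11 )/11, pi,sqrt(17 ), 73/15,  6,74.77 ] 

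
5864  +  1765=7629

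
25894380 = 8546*3030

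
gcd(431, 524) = 1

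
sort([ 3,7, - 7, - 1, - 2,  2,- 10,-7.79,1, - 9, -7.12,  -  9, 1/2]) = [ -10, - 9,-9,-7.79, - 7.12,  -  7 , - 2,-1,  1/2 , 1 , 2,3 , 7 ]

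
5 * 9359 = 46795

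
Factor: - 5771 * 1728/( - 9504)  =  2^1*11^( - 1)*29^1*199^1 = 11542/11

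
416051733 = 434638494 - 18586761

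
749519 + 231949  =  981468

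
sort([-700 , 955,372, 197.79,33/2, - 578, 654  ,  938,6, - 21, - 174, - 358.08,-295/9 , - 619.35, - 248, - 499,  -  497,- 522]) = [ - 700, - 619.35, - 578, - 522,-499, - 497, - 358.08 , - 248 ,  -  174, - 295/9, - 21, 6, 33/2,197.79, 372,  654,938, 955]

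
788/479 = 788/479= 1.65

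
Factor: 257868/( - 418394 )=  - 2^1 * 3^2*13^1 * 19^1*29^1*47^( - 1 ) * 4451^( - 1 ) = - 128934/209197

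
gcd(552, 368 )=184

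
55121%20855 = 13411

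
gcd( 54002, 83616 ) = 1742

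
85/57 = 1 + 28/57 = 1.49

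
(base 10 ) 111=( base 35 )36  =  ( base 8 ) 157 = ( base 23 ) 4j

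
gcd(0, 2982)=2982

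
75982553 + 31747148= 107729701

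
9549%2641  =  1626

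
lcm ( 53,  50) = 2650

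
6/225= 2/75  =  0.03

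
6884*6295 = 43334780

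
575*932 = 535900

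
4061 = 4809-748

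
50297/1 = 50297 = 50297.00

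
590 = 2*295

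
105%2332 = 105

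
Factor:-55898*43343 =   -  2422787014 =-2^1 *19^1*89^1*487^1 * 1471^1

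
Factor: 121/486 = 2^(-1 )*3^ ( - 5 )*11^2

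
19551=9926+9625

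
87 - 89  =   - 2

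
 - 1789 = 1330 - 3119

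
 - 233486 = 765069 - 998555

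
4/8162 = 2/4081 = 0.00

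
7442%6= 2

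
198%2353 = 198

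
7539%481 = 324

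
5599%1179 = 883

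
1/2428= 1/2428 =0.00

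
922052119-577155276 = 344896843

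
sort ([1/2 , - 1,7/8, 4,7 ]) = [ - 1,1/2,7/8,4,7] 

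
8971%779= 402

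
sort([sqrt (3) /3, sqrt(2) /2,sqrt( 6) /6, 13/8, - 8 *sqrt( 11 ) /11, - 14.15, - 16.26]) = [ - 16.26, - 14.15, - 8*sqrt( 11)/11, sqrt( 6)/6, sqrt ( 3)/3,sqrt( 2) /2, 13/8]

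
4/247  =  4/247 =0.02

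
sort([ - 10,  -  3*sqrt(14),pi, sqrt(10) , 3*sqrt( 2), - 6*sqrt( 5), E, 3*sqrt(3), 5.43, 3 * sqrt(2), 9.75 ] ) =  [ - 6*sqrt( 5), - 3*sqrt( 14), - 10,  E, pi, sqrt ( 10),3*sqrt(2 ),  3*sqrt(2), 3*sqrt(3), 5.43, 9.75] 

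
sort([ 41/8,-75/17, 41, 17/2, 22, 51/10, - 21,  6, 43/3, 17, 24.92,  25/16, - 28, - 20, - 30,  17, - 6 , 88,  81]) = [-30, - 28, - 21,  -  20,  -  6, - 75/17, 25/16, 51/10, 41/8, 6, 17/2,43/3,17, 17, 22, 24.92,41,81, 88 ] 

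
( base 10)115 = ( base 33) 3g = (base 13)8B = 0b1110011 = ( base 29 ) 3S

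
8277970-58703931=-50425961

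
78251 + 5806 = 84057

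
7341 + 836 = 8177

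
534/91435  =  534/91435 = 0.01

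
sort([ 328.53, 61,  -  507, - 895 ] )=[-895, - 507 , 61, 328.53]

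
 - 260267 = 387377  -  647644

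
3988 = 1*3988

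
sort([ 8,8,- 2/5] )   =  [ - 2/5,  8, 8]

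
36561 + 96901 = 133462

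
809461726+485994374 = 1295456100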